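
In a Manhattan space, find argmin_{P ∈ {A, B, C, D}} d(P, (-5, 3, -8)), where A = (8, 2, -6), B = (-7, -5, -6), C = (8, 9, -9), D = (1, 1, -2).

Distances: d(A) = 16, d(B) = 12, d(C) = 20, d(D) = 14. Nearest: B = (-7, -5, -6) with distance 12.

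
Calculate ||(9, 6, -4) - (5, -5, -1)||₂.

√(Σ(x_i - y_i)²) = √((9 - 5)² + (6 - (-5))² + (-4 - (-1))²)
= √(4² + 11² + (-3)²) = √(16 + 121 + 9) = √146 ≈ 12.083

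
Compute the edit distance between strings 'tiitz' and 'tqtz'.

Let D[i][j] be the edit distance between the first i characters of 'tiitz' and the first j characters of 'tqtz', with D[i][0] = i, D[0][j] = j, and D[i][j] = D[i-1][j-1] if the characters match, else 1 + min(D[i-1][j], D[i][j-1], D[i-1][j-1]). Filling the table (rows: prefixes of 'tiitz', columns: prefixes of 'tqtz'):
     ε  t  q  t  z
  ε  0  1  2  3  4
  t  1  0  1  2  3
  i  2  1  1  2  3
  i  3  2  2  2  3
  t  4  3  3  2  3
  z  5  4  4  3  2
The bottom-right entry gives D[5][4] = 2, so no sequence of fewer than 2 edits works. Backtracking through the table gives one optimal edit sequence (2 edits):
  tiitz → titz (del i @2)
  titz → tqtz (sub i→q @2)
Edit distance = 2.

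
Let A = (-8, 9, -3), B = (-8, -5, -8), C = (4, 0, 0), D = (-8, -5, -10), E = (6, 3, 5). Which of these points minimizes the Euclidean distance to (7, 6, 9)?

Distances: d(A) ≈ 19.4422, d(B) ≈ 25.1992, d(C) ≈ 11.225, d(D) ≈ 26.5895, d(E) ≈ 5.099. Nearest: E = (6, 3, 5) with distance 5.099.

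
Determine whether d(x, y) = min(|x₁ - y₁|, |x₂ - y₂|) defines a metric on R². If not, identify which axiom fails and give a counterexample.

No. d fails identity of indiscernibles: take x = (3, 0) and y = (3, 2). Then d(x,y) = min(|3 - 3|, |0 - 2|) = min(0, 2) = 0, yet x ≠ y.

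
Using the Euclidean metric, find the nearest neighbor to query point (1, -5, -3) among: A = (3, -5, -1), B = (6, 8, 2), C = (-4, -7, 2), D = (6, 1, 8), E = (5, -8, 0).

Distances: d(A) ≈ 2.8284, d(B) ≈ 14.7986, d(C) ≈ 7.3485, d(D) ≈ 13.4907, d(E) ≈ 5.831. Nearest: A = (3, -5, -1) with distance 2.8284.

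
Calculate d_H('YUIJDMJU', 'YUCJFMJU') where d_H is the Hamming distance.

Differing positions: 3, 5. Hamming distance = 2.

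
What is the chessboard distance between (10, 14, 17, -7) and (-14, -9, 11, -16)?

max(|x_i - y_i|) = max(|10 - (-14)|, |14 - (-9)|, |17 - 11|, |-7 - (-16)|) = max(24, 23, 6, 9) = 24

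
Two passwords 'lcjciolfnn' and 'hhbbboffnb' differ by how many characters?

Differing positions: 1, 2, 3, 4, 5, 7, 10. Hamming distance = 7.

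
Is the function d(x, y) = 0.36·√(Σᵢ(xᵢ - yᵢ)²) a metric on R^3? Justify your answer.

Yes. The L2 (Euclidean) norm induces a metric on R^3, and multiplying a metric by a positive constant 0.36 > 0 preserves all four axioms: non-negativity (0.36·||x-y|| ≥ 0), identity (0.36·||x-y|| = 0 ⟺ ||x-y|| = 0 ⟺ x = y), symmetry (||x-y|| = ||y-x||), and the triangle inequality (0.36·||x-z|| ≤ 0.36·||x-y|| + 0.36·||y-z||). So d is a metric.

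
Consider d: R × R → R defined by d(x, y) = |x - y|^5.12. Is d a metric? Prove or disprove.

No. d(x,y) = |x-y|^5.12 fails the triangle inequality since p = 5.12 > 1. Counterexample: x = -5, y = -4, z = 4. d(x,z) = |-5 - 4|^5.12 = 9^5.12 ≈ 76863.7641, but d(x,y) + d(y,z) = 1^5.12 + 8^5.12 ≈ 1 + 42055.2998 = 42056.2998. Since 76863.7641 > 42056.2998, the triangle inequality is violated.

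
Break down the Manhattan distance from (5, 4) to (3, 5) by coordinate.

Σ|x_i - y_i| = |5 - 3| + |4 - 5| = 2 + 1 = 3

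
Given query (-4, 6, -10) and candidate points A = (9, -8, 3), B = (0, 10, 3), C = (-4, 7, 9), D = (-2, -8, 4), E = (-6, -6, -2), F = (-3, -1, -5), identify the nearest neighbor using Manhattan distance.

Distances: d(A) = 40, d(B) = 21, d(C) = 20, d(D) = 30, d(E) = 22, d(F) = 13. Nearest: F = (-3, -1, -5) with distance 13.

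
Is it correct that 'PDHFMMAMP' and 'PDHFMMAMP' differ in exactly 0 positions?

Differing positions: none. Hamming distance = 0, so the claim is true.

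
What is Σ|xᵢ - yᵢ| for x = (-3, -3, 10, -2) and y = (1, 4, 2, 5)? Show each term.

Σ|x_i - y_i| = |-3 - 1| + |-3 - 4| + |10 - 2| + |-2 - 5| = 4 + 7 + 8 + 7 = 26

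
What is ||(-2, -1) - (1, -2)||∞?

max(|x_i - y_i|) = max(|-2 - 1|, |-1 - (-2)|) = max(3, 1) = 3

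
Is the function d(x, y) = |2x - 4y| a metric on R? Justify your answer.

No. d fails symmetry: d(8, 7) = |2·8 - 4·7| = |-12| = 12, but d(7, 8) = |2·7 - 4·8| = |-18| = 18. Since 12 ≠ 18, d(x,y) ≠ d(y,x) in general.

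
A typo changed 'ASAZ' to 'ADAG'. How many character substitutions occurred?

Differing positions: 2, 4. Hamming distance = 2.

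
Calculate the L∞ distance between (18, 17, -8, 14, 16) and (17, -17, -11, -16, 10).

max(|x_i - y_i|) = max(|18 - 17|, |17 - (-17)|, |-8 - (-11)|, |14 - (-16)|, |16 - 10|) = max(1, 34, 3, 30, 6) = 34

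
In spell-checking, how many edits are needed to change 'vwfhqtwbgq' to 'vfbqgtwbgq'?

Let D[i][j] be the edit distance between the first i characters of 'vwfhqtwbgq' and the first j characters of 'vfbqgtwbgq', with D[i][0] = i, D[0][j] = j, and D[i][j] = D[i-1][j-1] if the characters match, else 1 + min(D[i-1][j], D[i][j-1], D[i-1][j-1]). Filling the table (rows: prefixes of 'vwfhqtwbgq', columns: prefixes of 'vfbqgtwbgq'):
     ε  v  f  b  q  g  t  w  b  g  q
  ε  0  1  2  3  4  5  6  7  8  9 10
  v  1  0  1  2  3  4  5  6  7  8  9
  w  2  1  1  2  3  4  5  5  6  7  8
  f  3  2  1  2  3  4  5  6  6  7  8
  h  4  3  2  2  3  4  5  6  7  7  8
  q  5  4  3  3  2  3  4  5  6  7  7
  t  6  5  4  4  3  3  3  4  5  6  7
  w  7  6  5  5  4  4  4  3  4  5  6
  b  8  7  6  5  5  5  5  4  3  4  5
  g  9  8  7  6  6  5  6  5  4  3  4
  q 10  9  8  7  6  6  6  6  5  4  3
The bottom-right entry gives D[10][10] = 3, so no sequence of fewer than 3 edits works. Backtracking through the table gives one optimal edit sequence (3 edits):
  vwfhqtwbgq → vfhqtwbgq (del w @2)
  vfhqtwbgq → vfbqtwbgq (sub h→b @3)
  vfbqtwbgq → vfbqgtwbgq (ins g @5)
Edit distance = 3.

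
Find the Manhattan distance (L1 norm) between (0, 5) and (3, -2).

Σ|x_i - y_i| = |0 - 3| + |5 - (-2)| = 3 + 7 = 10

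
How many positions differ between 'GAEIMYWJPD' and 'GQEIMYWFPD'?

Differing positions: 2, 8. Hamming distance = 2.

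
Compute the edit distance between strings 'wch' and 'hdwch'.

Let D[i][j] be the edit distance between the first i characters of 'wch' and the first j characters of 'hdwch', with D[i][0] = i, D[0][j] = j, and D[i][j] = D[i-1][j-1] if the characters match, else 1 + min(D[i-1][j], D[i][j-1], D[i-1][j-1]). Filling the table (rows: prefixes of 'wch', columns: prefixes of 'hdwch'):
     ε  h  d  w  c  h
  ε  0  1  2  3  4  5
  w  1  1  2  2  3  4
  c  2  2  2  3  2  3
  h  3  2  3  3  3  2
The bottom-right entry gives D[3][5] = 2, so no sequence of fewer than 2 edits works. Backtracking through the table gives one optimal edit sequence (2 edits):
  wch → hwch (ins h @1)
  hwch → hdwch (ins d @2)
Edit distance = 2.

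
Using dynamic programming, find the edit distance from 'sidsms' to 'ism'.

Let D[i][j] be the edit distance between the first i characters of 'sidsms' and the first j characters of 'ism', with D[i][0] = i, D[0][j] = j, and D[i][j] = D[i-1][j-1] if the characters match, else 1 + min(D[i-1][j], D[i][j-1], D[i-1][j-1]). Filling the table (rows: prefixes of 'sidsms', columns: prefixes of 'ism'):
     ε  i  s  m
  ε  0  1  2  3
  s  1  1  1  2
  i  2  1  2  2
  d  3  2  2  3
  s  4  3  2  3
  m  5  4  3  2
  s  6  5  4  3
The bottom-right entry gives D[6][3] = 3, so no sequence of fewer than 3 edits works. Backtracking through the table gives one optimal edit sequence (3 edits):
  sidsms → idsms (del s @1)
  idsms → isms (del d @2)
  isms → ism (del s @4)
Edit distance = 3.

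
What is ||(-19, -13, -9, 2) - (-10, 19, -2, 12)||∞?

max(|x_i - y_i|) = max(|-19 - (-10)|, |-13 - 19|, |-9 - (-2)|, |2 - 12|) = max(9, 32, 7, 10) = 32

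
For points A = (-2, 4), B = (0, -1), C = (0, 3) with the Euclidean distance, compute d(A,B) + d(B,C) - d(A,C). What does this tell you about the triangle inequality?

d(A,B) = √(2² + 5²) = √29 ≈ 5.3852, d(B,C) = √(0² + 4²) = √16 = 4, d(A,C) = √(2² + 1²) = √5 ≈ 2.2361.
d(A,B) + d(B,C) - d(A,C) = 5.3852 + 4 - 2.2361 = 9.3852 - 2.2361 = 7.1491 (to 4 decimal places). This is ≥ 0, so the triangle inequality holds for these points.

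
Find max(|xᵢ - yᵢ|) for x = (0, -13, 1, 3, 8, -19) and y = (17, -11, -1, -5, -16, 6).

max(|x_i - y_i|) = max(|0 - 17|, |-13 - (-11)|, |1 - (-1)|, |3 - (-5)|, |8 - (-16)|, |-19 - 6|) = max(17, 2, 2, 8, 24, 25) = 25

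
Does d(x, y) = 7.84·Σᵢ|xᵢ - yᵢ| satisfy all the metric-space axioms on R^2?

Yes. The L1 (Manhattan) norm induces a metric on R^2, and multiplying a metric by a positive constant 7.84 > 0 preserves all four axioms: non-negativity (7.84·||x-y|| ≥ 0), identity (7.84·||x-y|| = 0 ⟺ ||x-y|| = 0 ⟺ x = y), symmetry (||x-y|| = ||y-x||), and the triangle inequality (7.84·||x-z|| ≤ 7.84·||x-y|| + 7.84·||y-z||). So d is a metric.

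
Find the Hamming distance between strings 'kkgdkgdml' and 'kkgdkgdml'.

Differing positions: none. Hamming distance = 0.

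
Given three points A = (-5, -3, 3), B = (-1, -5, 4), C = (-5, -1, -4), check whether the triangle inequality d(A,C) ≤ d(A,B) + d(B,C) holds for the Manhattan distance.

d(A,B) = 4 + 2 + 1 = 7, d(B,C) = 4 + 4 + 8 = 16, d(A,C) = 0 + 2 + 7 = 9.
d(A,C) = 9 ≤ 7 + 16 = 23. Triangle inequality is satisfied.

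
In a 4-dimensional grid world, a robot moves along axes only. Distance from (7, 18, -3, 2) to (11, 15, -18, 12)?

Σ|x_i - y_i| = |7 - 11| + |18 - 15| + |-3 - (-18)| + |2 - 12| = 4 + 3 + 15 + 10 = 32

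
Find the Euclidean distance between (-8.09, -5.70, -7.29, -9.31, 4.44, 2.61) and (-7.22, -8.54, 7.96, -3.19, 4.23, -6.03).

√(Σ(x_i - y_i)²) = √((-8.09 - (-7.22))² + (-5.7 - (-8.54))² + (-7.29 - 7.96)² + (-9.31 - (-3.19))² + (4.44 - 4.23)² + (2.61 - (-6.03))²)
= √((-0.87)² + 2.84² + (-15.25)² + (-6.12)² + 0.21² + 8.64²) = √(0.7569 + 8.0656 + 232.5625 + 37.4544 + 0.0441 + 74.6496) = √353.5331 ≈ 18.8025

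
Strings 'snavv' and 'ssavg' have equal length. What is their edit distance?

Let D[i][j] be the edit distance between the first i characters of 'snavv' and the first j characters of 'ssavg', with D[i][0] = i, D[0][j] = j, and D[i][j] = D[i-1][j-1] if the characters match, else 1 + min(D[i-1][j], D[i][j-1], D[i-1][j-1]). Filling the table (rows: prefixes of 'snavv', columns: prefixes of 'ssavg'):
     ε  s  s  a  v  g
  ε  0  1  2  3  4  5
  s  1  0  1  2  3  4
  n  2  1  1  2  3  4
  a  3  2  2  1  2  3
  v  4  3  3  2  1  2
  v  5  4  4  3  2  2
The bottom-right entry gives D[5][5] = 2, so no sequence of fewer than 2 edits works. Backtracking through the table gives one optimal edit sequence (2 edits):
  snavv → ssavv (sub n→s @2)
  ssavv → ssavg (sub v→g @5)
Edit distance = 2.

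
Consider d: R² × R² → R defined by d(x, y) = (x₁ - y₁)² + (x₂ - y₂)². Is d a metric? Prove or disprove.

No. The squared Euclidean distance fails the triangle inequality. Counterexample: x = (0, 0), y = (3, 5), z = (6, 10). d(x,z) = 6² + 10² = 136, but d(x,y) + d(y,z) = (3² + 5²) + (3² + 5²) = 34 + 34 = 68. Since 136 > 68, the triangle inequality is violated. (Note: √d, the ordinary Euclidean distance, IS a metric.)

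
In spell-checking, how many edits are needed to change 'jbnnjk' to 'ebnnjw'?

Let D[i][j] be the edit distance between the first i characters of 'jbnnjk' and the first j characters of 'ebnnjw', with D[i][0] = i, D[0][j] = j, and D[i][j] = D[i-1][j-1] if the characters match, else 1 + min(D[i-1][j], D[i][j-1], D[i-1][j-1]). Filling the table (rows: prefixes of 'jbnnjk', columns: prefixes of 'ebnnjw'):
     ε  e  b  n  n  j  w
  ε  0  1  2  3  4  5  6
  j  1  1  2  3  4  4  5
  b  2  2  1  2  3  4  5
  n  3  3  2  1  2  3  4
  n  4  4  3  2  1  2  3
  j  5  5  4  3  2  1  2
  k  6  6  5  4  3  2  2
The bottom-right entry gives D[6][6] = 2, so no sequence of fewer than 2 edits works. Backtracking through the table gives one optimal edit sequence (2 edits):
  jbnnjk → ebnnjk (sub j→e @1)
  ebnnjk → ebnnjw (sub k→w @6)
Edit distance = 2.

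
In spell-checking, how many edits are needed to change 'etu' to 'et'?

Let D[i][j] be the edit distance between the first i characters of 'etu' and the first j characters of 'et', with D[i][0] = i, D[0][j] = j, and D[i][j] = D[i-1][j-1] if the characters match, else 1 + min(D[i-1][j], D[i][j-1], D[i-1][j-1]). Filling the table (rows: prefixes of 'etu', columns: prefixes of 'et'):
     ε  e  t
  ε  0  1  2
  e  1  0  1
  t  2  1  0
  u  3  2  1
The bottom-right entry gives D[3][2] = 1, so no sequence of fewer than 1 edit works. Backtracking through the table gives one optimal edit sequence (1 edit):
  etu → et (del u @3)
Edit distance = 1.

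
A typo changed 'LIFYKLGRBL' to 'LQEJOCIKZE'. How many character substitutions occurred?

Differing positions: 2, 3, 4, 5, 6, 7, 8, 9, 10. Hamming distance = 9.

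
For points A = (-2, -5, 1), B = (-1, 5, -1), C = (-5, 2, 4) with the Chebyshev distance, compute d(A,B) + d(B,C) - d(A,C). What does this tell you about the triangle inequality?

d(A,B) = max(1, 10, 2) = 10, d(B,C) = max(4, 3, 5) = 5, d(A,C) = max(3, 7, 3) = 7.
d(A,B) + d(B,C) - d(A,C) = 10 + 5 - 7 = 15 - 7 = 8. This is ≥ 0, so the triangle inequality holds for these points.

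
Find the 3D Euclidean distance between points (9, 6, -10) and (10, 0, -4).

√(Σ(x_i - y_i)²) = √((9 - 10)² + (6 - 0)² + (-10 - (-4))²)
= √((-1)² + 6² + (-6)²) = √(1 + 36 + 36) = √73 ≈ 8.544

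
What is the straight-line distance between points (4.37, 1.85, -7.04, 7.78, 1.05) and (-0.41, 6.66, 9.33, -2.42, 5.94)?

√(Σ(x_i - y_i)²) = √((4.37 - (-0.41))² + (1.85 - 6.66)² + (-7.04 - 9.33)² + (7.78 - (-2.42))² + (1.05 - 5.94)²)
= √(4.78² + (-4.81)² + (-16.37)² + 10.2² + (-4.89)²) = √(22.8484 + 23.1361 + 267.9769 + 104.04 + 23.9121) = √441.9135 ≈ 21.0217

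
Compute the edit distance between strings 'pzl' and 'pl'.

Let D[i][j] be the edit distance between the first i characters of 'pzl' and the first j characters of 'pl', with D[i][0] = i, D[0][j] = j, and D[i][j] = D[i-1][j-1] if the characters match, else 1 + min(D[i-1][j], D[i][j-1], D[i-1][j-1]). Filling the table (rows: prefixes of 'pzl', columns: prefixes of 'pl'):
     ε  p  l
  ε  0  1  2
  p  1  0  1
  z  2  1  1
  l  3  2  1
The bottom-right entry gives D[3][2] = 1, so no sequence of fewer than 1 edit works. Backtracking through the table gives one optimal edit sequence (1 edit):
  pzl → pl (del z @2)
Edit distance = 1.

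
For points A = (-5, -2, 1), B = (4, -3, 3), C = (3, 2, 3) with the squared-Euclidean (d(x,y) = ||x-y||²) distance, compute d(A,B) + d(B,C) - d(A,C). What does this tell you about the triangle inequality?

d(A,B) = 9² + 1² + 2² = 86, d(B,C) = 1² + 5² + 0² = 26, d(A,C) = 8² + 4² + 2² = 84.
d(A,B) + d(B,C) - d(A,C) = 86 + 26 - 84 = 112 - 84 = 28. This is ≥ 0, so the triangle inequality holds for these points.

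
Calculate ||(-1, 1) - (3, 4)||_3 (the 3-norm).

(Σ|x_i - y_i|^3)^(1/3) = (|-1 - 3|^3 + |1 - 4|^3)^(1/3)
= (4^3 + 3^3)^(1/3) = (64 + 27)^(1/3) = (91)^(1/3) ≈ 4.4979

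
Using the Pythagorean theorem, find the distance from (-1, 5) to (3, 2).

√(Σ(x_i - y_i)²) = √((-1 - 3)² + (5 - 2)²)
= √((-4)² + 3²) = √(16 + 9) = √25 = 5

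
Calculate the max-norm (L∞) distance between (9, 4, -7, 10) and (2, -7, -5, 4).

max(|x_i - y_i|) = max(|9 - 2|, |4 - (-7)|, |-7 - (-5)|, |10 - 4|) = max(7, 11, 2, 6) = 11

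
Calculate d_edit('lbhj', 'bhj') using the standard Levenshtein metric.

Let D[i][j] be the edit distance between the first i characters of 'lbhj' and the first j characters of 'bhj', with D[i][0] = i, D[0][j] = j, and D[i][j] = D[i-1][j-1] if the characters match, else 1 + min(D[i-1][j], D[i][j-1], D[i-1][j-1]). Filling the table (rows: prefixes of 'lbhj', columns: prefixes of 'bhj'):
     ε  b  h  j
  ε  0  1  2  3
  l  1  1  2  3
  b  2  1  2  3
  h  3  2  1  2
  j  4  3  2  1
The bottom-right entry gives D[4][3] = 1, so no sequence of fewer than 1 edit works. Backtracking through the table gives one optimal edit sequence (1 edit):
  lbhj → bhj (del l @1)
Edit distance = 1.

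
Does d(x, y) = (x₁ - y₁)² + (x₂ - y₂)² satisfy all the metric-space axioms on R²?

No. The squared Euclidean distance fails the triangle inequality. Counterexample: x = (0, 0), y = (2, 1), z = (4, 2). d(x,z) = 4² + 2² = 20, but d(x,y) + d(y,z) = (2² + 1²) + (2² + 1²) = 5 + 5 = 10. Since 20 > 10, the triangle inequality is violated. (Note: √d, the ordinary Euclidean distance, IS a metric.)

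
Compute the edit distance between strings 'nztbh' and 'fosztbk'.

Let D[i][j] be the edit distance between the first i characters of 'nztbh' and the first j characters of 'fosztbk', with D[i][0] = i, D[0][j] = j, and D[i][j] = D[i-1][j-1] if the characters match, else 1 + min(D[i-1][j], D[i][j-1], D[i-1][j-1]). Filling the table (rows: prefixes of 'nztbh', columns: prefixes of 'fosztbk'):
     ε  f  o  s  z  t  b  k
  ε  0  1  2  3  4  5  6  7
  n  1  1  2  3  4  5  6  7
  z  2  2  2  3  3  4  5  6
  t  3  3  3  3  4  3  4  5
  b  4  4  4  4  4  4  3  4
  h  5  5  5  5  5  5  4  4
The bottom-right entry gives D[5][7] = 4, so no sequence of fewer than 4 edits works. Backtracking through the table gives one optimal edit sequence (4 edits):
  nztbh → fnztbh (ins f @1)
  fnztbh → fonztbh (ins o @2)
  fonztbh → fosztbh (sub n→s @3)
  fosztbh → fosztbk (sub h→k @7)
Edit distance = 4.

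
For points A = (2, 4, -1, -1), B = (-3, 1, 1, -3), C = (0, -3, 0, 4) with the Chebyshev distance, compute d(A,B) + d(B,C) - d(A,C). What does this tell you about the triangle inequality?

d(A,B) = max(5, 3, 2, 2) = 5, d(B,C) = max(3, 4, 1, 7) = 7, d(A,C) = max(2, 7, 1, 5) = 7.
d(A,B) + d(B,C) - d(A,C) = 5 + 7 - 7 = 12 - 7 = 5. This is ≥ 0, so the triangle inequality holds for these points.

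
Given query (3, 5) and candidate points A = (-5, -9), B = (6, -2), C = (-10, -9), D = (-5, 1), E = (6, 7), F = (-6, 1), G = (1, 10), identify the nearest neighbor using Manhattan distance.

Distances: d(A) = 22, d(B) = 10, d(C) = 27, d(D) = 12, d(E) = 5, d(F) = 13, d(G) = 7. Nearest: E = (6, 7) with distance 5.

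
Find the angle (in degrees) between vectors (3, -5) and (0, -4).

With u = (3, -5), v = (0, -4):
u·v = 3·0 + (-5)·(-4) = 0 + 20 = 20.
|u| = √(3² + (-5)²) = √34, |v| = √(0² + (-4)²) = √16, so |u||v| = √(34·16) = √544.
cos θ = (u·v)/(|u||v|) = 20/√544 ≈ 0.857493
θ = arccos(0.857493) ≈ 30.96°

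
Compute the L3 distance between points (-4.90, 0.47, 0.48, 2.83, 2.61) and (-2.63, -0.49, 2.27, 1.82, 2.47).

(Σ|x_i - y_i|^3)^(1/3) = (|-4.9 - (-2.63)|^3 + |0.47 - (-0.49)|^3 + |0.48 - 2.27|^3 + |2.83 - 1.82|^3 + |2.61 - 2.47|^3)^(1/3)
= (2.27^3 + 0.96^3 + 1.79^3 + 1.01^3 + 0.14^3)^(1/3) ≈ (11.6971 + 0.8847 + 5.7353 + 1.0303 + 0.0027)^(1/3) = (19.3501)^(1/3) ≈ 2.6847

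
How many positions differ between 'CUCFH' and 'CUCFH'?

Differing positions: none. Hamming distance = 0.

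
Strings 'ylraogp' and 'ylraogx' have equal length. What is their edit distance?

Let D[i][j] be the edit distance between the first i characters of 'ylraogp' and the first j characters of 'ylraogx', with D[i][0] = i, D[0][j] = j, and D[i][j] = D[i-1][j-1] if the characters match, else 1 + min(D[i-1][j], D[i][j-1], D[i-1][j-1]). Filling the table (rows: prefixes of 'ylraogp', columns: prefixes of 'ylraogx'):
     ε  y  l  r  a  o  g  x
  ε  0  1  2  3  4  5  6  7
  y  1  0  1  2  3  4  5  6
  l  2  1  0  1  2  3  4  5
  r  3  2  1  0  1  2  3  4
  a  4  3  2  1  0  1  2  3
  o  5  4  3  2  1  0  1  2
  g  6  5  4  3  2  1  0  1
  p  7  6  5  4  3  2  1  1
The bottom-right entry gives D[7][7] = 1, so no sequence of fewer than 1 edit works. Backtracking through the table gives one optimal edit sequence (1 edit):
  ylraogp → ylraogx (sub p→x @7)
Edit distance = 1.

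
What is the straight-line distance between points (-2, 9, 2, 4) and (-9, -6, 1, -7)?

√(Σ(x_i - y_i)²) = √((-2 - (-9))² + (9 - (-6))² + (2 - 1)² + (4 - (-7))²)
= √(7² + 15² + 1² + 11²) = √(49 + 225 + 1 + 121) = √396 ≈ 19.8997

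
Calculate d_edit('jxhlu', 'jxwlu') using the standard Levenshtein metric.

Let D[i][j] be the edit distance between the first i characters of 'jxhlu' and the first j characters of 'jxwlu', with D[i][0] = i, D[0][j] = j, and D[i][j] = D[i-1][j-1] if the characters match, else 1 + min(D[i-1][j], D[i][j-1], D[i-1][j-1]). Filling the table (rows: prefixes of 'jxhlu', columns: prefixes of 'jxwlu'):
     ε  j  x  w  l  u
  ε  0  1  2  3  4  5
  j  1  0  1  2  3  4
  x  2  1  0  1  2  3
  h  3  2  1  1  2  3
  l  4  3  2  2  1  2
  u  5  4  3  3  2  1
The bottom-right entry gives D[5][5] = 1, so no sequence of fewer than 1 edit works. Backtracking through the table gives one optimal edit sequence (1 edit):
  jxhlu → jxwlu (sub h→w @3)
Edit distance = 1.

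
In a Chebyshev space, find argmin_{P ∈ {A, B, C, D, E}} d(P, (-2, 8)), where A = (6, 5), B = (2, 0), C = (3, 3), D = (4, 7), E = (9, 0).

Distances: d(A) = 8, d(B) = 8, d(C) = 5, d(D) = 6, d(E) = 11. Nearest: C = (3, 3) with distance 5.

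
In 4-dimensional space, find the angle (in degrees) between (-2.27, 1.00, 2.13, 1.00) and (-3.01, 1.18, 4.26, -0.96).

With u = (-2.27, 1.00, 2.13, 1.00), v = (-3.01, 1.18, 4.26, -0.96):
u·v = (-2.27)·(-3.01) + 1·1.18 + 2.13·4.26 + 1·(-0.96) = 6.8327 + 1.18 + 9.0738 + (-0.96) = 16.1265.
|u| = √((-2.27)² + 1² + 2.13² + 1²) = √(5.1529 + 1 + 4.5369 + 1) = √11.6898, |v| = √((-3.01)² + 1.18² + 4.26² + (-0.96)²) = √(9.0601 + 1.3924 + 18.1476 + 0.9216) = √29.5217.
cos θ = (u·v)/(|u||v|) = 16.1265/(√11.6898·√29.5217) ≈ 0.868092
θ = arccos(0.868092) ≈ 29.76°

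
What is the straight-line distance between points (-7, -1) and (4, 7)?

√(Σ(x_i - y_i)²) = √((-7 - 4)² + (-1 - 7)²)
= √((-11)² + (-8)²) = √(121 + 64) = √185 ≈ 13.6015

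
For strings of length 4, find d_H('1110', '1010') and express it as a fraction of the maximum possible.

Differing positions: 2. Hamming distance = 1. The maximum possible Hamming distance for length-4 strings is 4, so d_H/4 = 1/4 = 0.25.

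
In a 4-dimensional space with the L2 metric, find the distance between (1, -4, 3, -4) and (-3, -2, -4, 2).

(Σ|x_i - y_i|^2)^(1/2) = (|1 - (-3)|^2 + |-4 - (-2)|^2 + |3 - (-4)|^2 + |-4 - 2|^2)^(1/2)
= (4^2 + 2^2 + 7^2 + 6^2)^(1/2) = (16 + 4 + 49 + 36)^(1/2) = (105)^(1/2) ≈ 10.247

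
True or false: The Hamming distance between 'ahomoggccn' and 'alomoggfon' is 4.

Differing positions: 2, 8, 9. Hamming distance = 3, so the claim that d_H = 4 is false.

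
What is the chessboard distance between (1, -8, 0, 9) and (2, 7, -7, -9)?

max(|x_i - y_i|) = max(|1 - 2|, |-8 - 7|, |0 - (-7)|, |9 - (-9)|) = max(1, 15, 7, 18) = 18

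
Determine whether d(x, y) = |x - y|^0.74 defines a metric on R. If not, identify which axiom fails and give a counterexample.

Yes. With 0 < p = 0.74 ≤ 1, d(x,y) = |x-y|^0.74 is a metric on R. Non-negativity and symmetry are immediate; |x-y|^0.74 = 0 ⟺ |x-y| = 0 ⟺ x = y. For the triangle inequality, the function t ↦ t^0.74 is subadditive on [0,∞) when p ≤ 1, so |x-z|^0.74 ≤ (|x-y| + |y-z|)^0.74 ≤ |x-y|^0.74 + |y-z|^0.74.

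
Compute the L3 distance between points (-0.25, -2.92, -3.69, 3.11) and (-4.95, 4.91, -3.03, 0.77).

(Σ|x_i - y_i|^3)^(1/3) = (|-0.25 - (-4.95)|^3 + |-2.92 - 4.91|^3 + |-3.69 - (-3.03)|^3 + |3.11 - 0.77|^3)^(1/3)
= (4.7^3 + 7.83^3 + 0.66^3 + 2.34^3)^(1/3) ≈ (103.823 + 480.0487 + 0.2875 + 12.8129)^(1/3) = (596.9721)^(1/3) ≈ 8.4201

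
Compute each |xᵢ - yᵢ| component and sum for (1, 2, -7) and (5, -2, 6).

Σ|x_i - y_i| = |1 - 5| + |2 - (-2)| + |-7 - 6| = 4 + 4 + 13 = 21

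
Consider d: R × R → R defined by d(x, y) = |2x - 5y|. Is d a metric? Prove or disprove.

No. d fails symmetry: d(7, 5) = |2·7 - 5·5| = |-11| = 11, but d(5, 7) = |2·5 - 5·7| = |-25| = 25. Since 11 ≠ 25, d(x,y) ≠ d(y,x) in general.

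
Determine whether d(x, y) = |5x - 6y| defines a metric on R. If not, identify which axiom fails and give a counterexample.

No. d fails symmetry: d(9, 3) = |5·9 - 6·3| = |27| = 27, but d(3, 9) = |5·3 - 6·9| = |-39| = 39. Since 27 ≠ 39, d(x,y) ≠ d(y,x) in general.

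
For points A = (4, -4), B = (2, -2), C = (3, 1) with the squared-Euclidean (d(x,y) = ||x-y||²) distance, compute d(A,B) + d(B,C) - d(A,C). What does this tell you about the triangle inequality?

d(A,B) = 2² + 2² = 8, d(B,C) = 1² + 3² = 10, d(A,C) = 1² + 5² = 26.
d(A,B) + d(B,C) - d(A,C) = 8 + 10 - 26 = 18 - 26 = -8. This is < 0, so the triangle inequality FAILS for these points (squared-Euclidean is not a metric).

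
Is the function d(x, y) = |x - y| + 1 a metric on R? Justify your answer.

No. d fails identity of indiscernibles (specifically d(x,x) = 0): d(1, 1) = |1 - 1| + 1 = 0 + 1 = 1 ≠ 0.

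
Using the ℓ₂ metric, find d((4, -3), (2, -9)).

√(Σ(x_i - y_i)²) = √((4 - 2)² + (-3 - (-9))²)
= √(2² + 6²) = √(4 + 36) = √40 ≈ 6.3246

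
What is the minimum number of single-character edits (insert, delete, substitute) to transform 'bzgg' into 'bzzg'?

Let D[i][j] be the edit distance between the first i characters of 'bzgg' and the first j characters of 'bzzg', with D[i][0] = i, D[0][j] = j, and D[i][j] = D[i-1][j-1] if the characters match, else 1 + min(D[i-1][j], D[i][j-1], D[i-1][j-1]). Filling the table (rows: prefixes of 'bzgg', columns: prefixes of 'bzzg'):
     ε  b  z  z  g
  ε  0  1  2  3  4
  b  1  0  1  2  3
  z  2  1  0  1  2
  g  3  2  1  1  1
  g  4  3  2  2  1
The bottom-right entry gives D[4][4] = 1, so no sequence of fewer than 1 edit works. Backtracking through the table gives one optimal edit sequence (1 edit):
  bzgg → bzzg (sub g→z @3)
Edit distance = 1.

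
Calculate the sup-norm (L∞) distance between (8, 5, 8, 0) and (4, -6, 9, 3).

max(|x_i - y_i|) = max(|8 - 4|, |5 - (-6)|, |8 - 9|, |0 - 3|) = max(4, 11, 1, 3) = 11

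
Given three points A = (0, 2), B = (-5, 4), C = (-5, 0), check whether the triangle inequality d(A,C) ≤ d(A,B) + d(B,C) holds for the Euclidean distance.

d(A,B) = √(5² + 2²) = √29 ≈ 5.3852, d(B,C) = √(0² + 4²) = √16 = 4, d(A,C) = √(5² + 2²) = √29 ≈ 5.3852.
d(A,C) ≈ 5.3852 ≤ 5.3852 + 4 = 9.3852. Triangle inequality is satisfied.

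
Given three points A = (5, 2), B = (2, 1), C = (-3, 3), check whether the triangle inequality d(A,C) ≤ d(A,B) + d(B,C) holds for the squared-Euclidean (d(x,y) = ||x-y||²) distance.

d(A,B) = 3² + 1² = 10, d(B,C) = 5² + 2² = 29, d(A,C) = 8² + 1² = 65.
d(A,C) = 65 > 10 + 29 = 39. Triangle inequality is VIOLATED. (Squared-Euclidean is not a metric — this is a counterexample.)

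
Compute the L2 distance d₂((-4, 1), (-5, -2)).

√(Σ(x_i - y_i)²) = √((-4 - (-5))² + (1 - (-2))²)
= √(1² + 3²) = √(1 + 9) = √10 ≈ 3.1623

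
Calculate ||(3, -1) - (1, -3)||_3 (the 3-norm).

(Σ|x_i - y_i|^3)^(1/3) = (|3 - 1|^3 + |-1 - (-3)|^3)^(1/3)
= (2^3 + 2^3)^(1/3) = (8 + 8)^(1/3) = (16)^(1/3) ≈ 2.5198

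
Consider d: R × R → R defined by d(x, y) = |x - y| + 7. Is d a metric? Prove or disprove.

No. d fails identity of indiscernibles (specifically d(x,x) = 0): d(8, 8) = |8 - 8| + 7 = 0 + 7 = 7 ≠ 0.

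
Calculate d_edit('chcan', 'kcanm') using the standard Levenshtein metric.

Let D[i][j] be the edit distance between the first i characters of 'chcan' and the first j characters of 'kcanm', with D[i][0] = i, D[0][j] = j, and D[i][j] = D[i-1][j-1] if the characters match, else 1 + min(D[i-1][j], D[i][j-1], D[i-1][j-1]). Filling the table (rows: prefixes of 'chcan', columns: prefixes of 'kcanm'):
     ε  k  c  a  n  m
  ε  0  1  2  3  4  5
  c  1  1  1  2  3  4
  h  2  2  2  2  3  4
  c  3  3  2  3  3  4
  a  4  4  3  2  3  4
  n  5  5  4  3  2  3
The bottom-right entry gives D[5][5] = 3, so no sequence of fewer than 3 edits works. Backtracking through the table gives one optimal edit sequence (3 edits):
  chcan → hcan (del c @1)
  hcan → kcan (sub h→k @1)
  kcan → kcanm (ins m @5)
Edit distance = 3.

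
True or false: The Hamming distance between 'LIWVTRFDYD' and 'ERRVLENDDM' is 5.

Differing positions: 1, 2, 3, 5, 6, 7, 9, 10. Hamming distance = 8, so the claim that d_H = 5 is false.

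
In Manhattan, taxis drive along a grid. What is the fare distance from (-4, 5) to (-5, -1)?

Σ|x_i - y_i| = |-4 - (-5)| + |5 - (-1)| = 1 + 6 = 7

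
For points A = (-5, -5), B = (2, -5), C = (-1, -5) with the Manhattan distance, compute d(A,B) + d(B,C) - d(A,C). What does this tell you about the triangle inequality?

d(A,B) = 7 + 0 = 7, d(B,C) = 3 + 0 = 3, d(A,C) = 4 + 0 = 4.
d(A,B) + d(B,C) - d(A,C) = 7 + 3 - 4 = 10 - 4 = 6. This is ≥ 0, so the triangle inequality holds for these points.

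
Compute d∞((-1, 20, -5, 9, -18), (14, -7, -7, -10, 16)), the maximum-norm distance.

max(|x_i - y_i|) = max(|-1 - 14|, |20 - (-7)|, |-5 - (-7)|, |9 - (-10)|, |-18 - 16|) = max(15, 27, 2, 19, 34) = 34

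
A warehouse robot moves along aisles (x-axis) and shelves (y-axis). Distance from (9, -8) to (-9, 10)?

Σ|x_i - y_i| = |9 - (-9)| + |-8 - 10| = 18 + 18 = 36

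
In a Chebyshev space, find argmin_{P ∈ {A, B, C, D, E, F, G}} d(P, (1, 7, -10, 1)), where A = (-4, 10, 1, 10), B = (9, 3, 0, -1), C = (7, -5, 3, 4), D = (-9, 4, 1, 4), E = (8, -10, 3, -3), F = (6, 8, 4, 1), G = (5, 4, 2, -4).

Distances: d(A) = 11, d(B) = 10, d(C) = 13, d(D) = 11, d(E) = 17, d(F) = 14, d(G) = 12. Nearest: B = (9, 3, 0, -1) with distance 10.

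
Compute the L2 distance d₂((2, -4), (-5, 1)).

√(Σ(x_i - y_i)²) = √((2 - (-5))² + (-4 - 1)²)
= √(7² + (-5)²) = √(49 + 25) = √74 ≈ 8.6023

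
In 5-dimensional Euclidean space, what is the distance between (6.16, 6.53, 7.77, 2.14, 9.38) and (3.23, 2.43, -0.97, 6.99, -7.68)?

√(Σ(x_i - y_i)²) = √((6.16 - 3.23)² + (6.53 - 2.43)² + (7.77 - (-0.97))² + (2.14 - 6.99)² + (9.38 - (-7.68))²)
= √(2.93² + 4.1² + 8.74² + (-4.85)² + 17.06²) = √(8.5849 + 16.81 + 76.3876 + 23.5225 + 291.0436) = √416.3486 ≈ 20.4046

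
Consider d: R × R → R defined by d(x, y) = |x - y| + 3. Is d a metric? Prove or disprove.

No. d fails identity of indiscernibles (specifically d(x,x) = 0): d(-5, -5) = |-5 - (-5)| + 3 = 0 + 3 = 3 ≠ 0.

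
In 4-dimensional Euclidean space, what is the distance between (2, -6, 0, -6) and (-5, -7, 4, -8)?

√(Σ(x_i - y_i)²) = √((2 - (-5))² + (-6 - (-7))² + (0 - 4)² + (-6 - (-8))²)
= √(7² + 1² + (-4)² + 2²) = √(49 + 1 + 16 + 4) = √70 ≈ 8.3666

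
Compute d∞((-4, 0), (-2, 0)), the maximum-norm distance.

max(|x_i - y_i|) = max(|-4 - (-2)|, |0 - 0|) = max(2, 0) = 2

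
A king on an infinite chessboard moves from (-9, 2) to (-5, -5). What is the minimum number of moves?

max(|x_i - y_i|) = max(|-9 - (-5)|, |2 - (-5)|) = max(4, 7) = 7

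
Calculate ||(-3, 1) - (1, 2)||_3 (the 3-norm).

(Σ|x_i - y_i|^3)^(1/3) = (|-3 - 1|^3 + |1 - 2|^3)^(1/3)
= (4^3 + 1^3)^(1/3) = (64 + 1)^(1/3) = (65)^(1/3) ≈ 4.0207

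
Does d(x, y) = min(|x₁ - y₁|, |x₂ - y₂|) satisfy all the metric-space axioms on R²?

No. d fails identity of indiscernibles: take x = (5, 0) and y = (5, 2). Then d(x,y) = min(|5 - 5|, |0 - 2|) = min(0, 2) = 0, yet x ≠ y.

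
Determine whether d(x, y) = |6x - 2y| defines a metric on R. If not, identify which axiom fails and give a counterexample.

No. d fails symmetry: d(5, 3) = |6·5 - 2·3| = |24| = 24, but d(3, 5) = |6·3 - 2·5| = |8| = 8. Since 24 ≠ 8, d(x,y) ≠ d(y,x) in general.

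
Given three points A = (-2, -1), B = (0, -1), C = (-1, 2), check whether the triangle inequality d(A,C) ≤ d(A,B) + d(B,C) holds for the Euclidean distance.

d(A,B) = √(2² + 0²) = √4 = 2, d(B,C) = √(1² + 3²) = √10 ≈ 3.1623, d(A,C) = √(1² + 3²) = √10 ≈ 3.1623.
d(A,C) ≈ 3.1623 ≤ 2 + 3.1623 = 5.1623. Triangle inequality is satisfied.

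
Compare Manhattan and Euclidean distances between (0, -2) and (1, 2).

L1 = |0 - 1| + |-2 - 2| = 1 + 4 = 5
L2 = √(1² + 4²) = √17 ≈ 4.1231
L1 ≥ L2 always (equality iff movement is along one axis); L1 > L2 here.
Ratio L1/L2 = 5/√17 ≈ 1.2127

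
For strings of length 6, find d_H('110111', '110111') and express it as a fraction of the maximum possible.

Differing positions: none. Hamming distance = 0. The maximum possible Hamming distance for length-6 strings is 6, so d_H/6 = 0/6 = 0.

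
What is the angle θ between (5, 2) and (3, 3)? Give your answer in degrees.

With u = (5, 2), v = (3, 3):
u·v = 5·3 + 2·3 = 15 + 6 = 21.
|u| = √(5² + 2²) = √29, |v| = √(3² + 3²) = √18, so |u||v| = √(29·18) = √522.
cos θ = (u·v)/(|u||v|) = 21/√522 ≈ 0.919145
θ = arccos(0.919145) ≈ 23.2°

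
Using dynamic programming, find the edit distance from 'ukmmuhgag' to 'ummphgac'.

Let D[i][j] be the edit distance between the first i characters of 'ukmmuhgag' and the first j characters of 'ummphgac', with D[i][0] = i, D[0][j] = j, and D[i][j] = D[i-1][j-1] if the characters match, else 1 + min(D[i-1][j], D[i][j-1], D[i-1][j-1]). Filling the table (rows: prefixes of 'ukmmuhgag', columns: prefixes of 'ummphgac'):
     ε  u  m  m  p  h  g  a  c
  ε  0  1  2  3  4  5  6  7  8
  u  1  0  1  2  3  4  5  6  7
  k  2  1  1  2  3  4  5  6  7
  m  3  2  1  1  2  3  4  5  6
  m  4  3  2  1  2  3  4  5  6
  u  5  4  3  2  2  3  4  5  6
  h  6  5  4  3  3  2  3  4  5
  g  7  6  5  4  4  3  2  3  4
  a  8  7  6  5  5  4  3  2  3
  g  9  8  7  6  6  5  4  3  3
The bottom-right entry gives D[9][8] = 3, so no sequence of fewer than 3 edits works. Backtracking through the table gives one optimal edit sequence (3 edits):
  ukmmuhgag → ummuhgag (del k @2)
  ummuhgag → ummphgag (sub u→p @4)
  ummphgag → ummphgac (sub g→c @8)
Edit distance = 3.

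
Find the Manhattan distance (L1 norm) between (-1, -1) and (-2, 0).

Σ|x_i - y_i| = |-1 - (-2)| + |-1 - 0| = 1 + 1 = 2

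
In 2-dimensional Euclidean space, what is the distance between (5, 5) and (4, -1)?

√(Σ(x_i - y_i)²) = √((5 - 4)² + (5 - (-1))²)
= √(1² + 6²) = √(1 + 36) = √37 ≈ 6.0828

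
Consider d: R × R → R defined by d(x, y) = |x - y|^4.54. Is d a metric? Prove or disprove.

No. d(x,y) = |x-y|^4.54 fails the triangle inequality since p = 4.54 > 1. Counterexample: x = -1, y = 7, z = 12. d(x,z) = |-1 - 12|^4.54 = 13^4.54 ≈ 114104.5124, but d(x,y) + d(y,z) = 8^4.54 + 5^4.54 ≈ 12590.0815 + 1490.472 = 14080.5535. Since 114104.5124 > 14080.5535, the triangle inequality is violated.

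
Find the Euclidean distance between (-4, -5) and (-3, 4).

√(Σ(x_i - y_i)²) = √((-4 - (-3))² + (-5 - 4)²)
= √((-1)² + (-9)²) = √(1 + 81) = √82 ≈ 9.0554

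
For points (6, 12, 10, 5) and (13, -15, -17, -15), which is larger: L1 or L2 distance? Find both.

L1 = |6 - 13| + |12 - (-15)| + |10 - (-17)| + |5 - (-15)| = 7 + 27 + 27 + 20 = 81
L2 = √(7² + 27² + 27² + 20²) = √1907 ≈ 43.6692
L1 ≥ L2 always (equality iff movement is along one axis); L1 > L2 here.
Ratio L1/L2 = 81/√1907 ≈ 1.8549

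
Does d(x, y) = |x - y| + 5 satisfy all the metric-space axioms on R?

No. d fails identity of indiscernibles (specifically d(x,x) = 0): d(-1, -1) = |-1 - (-1)| + 5 = 0 + 5 = 5 ≠ 0.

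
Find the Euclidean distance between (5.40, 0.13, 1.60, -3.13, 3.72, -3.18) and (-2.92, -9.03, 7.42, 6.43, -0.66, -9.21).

√(Σ(x_i - y_i)²) = √((5.4 - (-2.92))² + (0.13 - (-9.03))² + (1.6 - 7.42)² + (-3.13 - 6.43)² + (3.72 - (-0.66))² + (-3.18 - (-9.21))²)
= √(8.32² + 9.16² + (-5.82)² + (-9.56)² + 4.38² + 6.03²) = √(69.2224 + 83.9056 + 33.8724 + 91.3936 + 19.1844 + 36.3609) = √333.9393 ≈ 18.274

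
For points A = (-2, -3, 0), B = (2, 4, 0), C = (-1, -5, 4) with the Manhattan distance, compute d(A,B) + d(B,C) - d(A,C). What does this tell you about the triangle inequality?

d(A,B) = 4 + 7 + 0 = 11, d(B,C) = 3 + 9 + 4 = 16, d(A,C) = 1 + 2 + 4 = 7.
d(A,B) + d(B,C) - d(A,C) = 11 + 16 - 7 = 27 - 7 = 20. This is ≥ 0, so the triangle inequality holds for these points.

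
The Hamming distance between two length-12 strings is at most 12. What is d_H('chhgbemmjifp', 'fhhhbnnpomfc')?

Differing positions: 1, 4, 6, 7, 8, 9, 10, 12. Hamming distance = 8. The maximum possible Hamming distance for length-12 strings is 12, so d_H/12 = 8/12 ≈ 0.6667.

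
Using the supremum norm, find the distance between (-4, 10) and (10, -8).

max(|x_i - y_i|) = max(|-4 - 10|, |10 - (-8)|) = max(14, 18) = 18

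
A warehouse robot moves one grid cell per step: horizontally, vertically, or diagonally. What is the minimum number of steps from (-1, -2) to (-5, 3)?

max(|x_i - y_i|) = max(|-1 - (-5)|, |-2 - 3|) = max(4, 5) = 5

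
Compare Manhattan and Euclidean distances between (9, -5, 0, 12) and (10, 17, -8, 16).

L1 = |9 - 10| + |-5 - 17| + |0 - (-8)| + |12 - 16| = 1 + 22 + 8 + 4 = 35
L2 = √(1² + 22² + 8² + 4²) = √565 ≈ 23.7697
L1 ≥ L2 always (equality iff movement is along one axis); L1 > L2 here.
Ratio L1/L2 = 35/√565 ≈ 1.4725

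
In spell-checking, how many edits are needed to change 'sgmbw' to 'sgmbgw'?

Let D[i][j] be the edit distance between the first i characters of 'sgmbw' and the first j characters of 'sgmbgw', with D[i][0] = i, D[0][j] = j, and D[i][j] = D[i-1][j-1] if the characters match, else 1 + min(D[i-1][j], D[i][j-1], D[i-1][j-1]). Filling the table (rows: prefixes of 'sgmbw', columns: prefixes of 'sgmbgw'):
     ε  s  g  m  b  g  w
  ε  0  1  2  3  4  5  6
  s  1  0  1  2  3  4  5
  g  2  1  0  1  2  3  4
  m  3  2  1  0  1  2  3
  b  4  3  2  1  0  1  2
  w  5  4  3  2  1  1  1
The bottom-right entry gives D[5][6] = 1, so no sequence of fewer than 1 edit works. Backtracking through the table gives one optimal edit sequence (1 edit):
  sgmbw → sgmbgw (ins g @5)
Edit distance = 1.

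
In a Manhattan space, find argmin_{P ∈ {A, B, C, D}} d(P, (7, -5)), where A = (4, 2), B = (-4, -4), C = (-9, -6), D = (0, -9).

Distances: d(A) = 10, d(B) = 12, d(C) = 17, d(D) = 11. Nearest: A = (4, 2) with distance 10.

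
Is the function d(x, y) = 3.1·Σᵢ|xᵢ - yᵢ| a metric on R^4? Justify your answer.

Yes. The L1 (Manhattan) norm induces a metric on R^4, and multiplying a metric by a positive constant 3.1 > 0 preserves all four axioms: non-negativity (3.1·||x-y|| ≥ 0), identity (3.1·||x-y|| = 0 ⟺ ||x-y|| = 0 ⟺ x = y), symmetry (||x-y|| = ||y-x||), and the triangle inequality (3.1·||x-z|| ≤ 3.1·||x-y|| + 3.1·||y-z||). So d is a metric.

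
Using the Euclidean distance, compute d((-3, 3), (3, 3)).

(Σ|x_i - y_i|^2)^(1/2) = (|-3 - 3|^2 + |3 - 3|^2)^(1/2)
= (6^2 + 0^2)^(1/2) = (36 + 0)^(1/2) = (36)^(1/2) = 6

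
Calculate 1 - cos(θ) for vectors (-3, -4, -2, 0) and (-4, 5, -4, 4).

With u = (-3, -4, -2, 0), v = (-4, 5, -4, 4):
u·v = (-3)·(-4) + (-4)·5 + (-2)·(-4) + 0·4 = 12 + (-20) + 8 + 0 = 0.
|u| = √((-3)² + (-4)² + (-2)² + 0²) = √29, |v| = √((-4)² + 5² + (-4)² + 4²) = √73, so |u||v| = √(29·73) = √2117.
cos θ = (u·v)/(|u||v|) = 0/√2117 = 0
Cosine distance = 1 - cos θ = 1 - 0 = 1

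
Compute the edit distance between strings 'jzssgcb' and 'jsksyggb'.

Let D[i][j] be the edit distance between the first i characters of 'jzssgcb' and the first j characters of 'jsksyggb', with D[i][0] = i, D[0][j] = j, and D[i][j] = D[i-1][j-1] if the characters match, else 1 + min(D[i-1][j], D[i][j-1], D[i-1][j-1]). Filling the table (rows: prefixes of 'jzssgcb', columns: prefixes of 'jsksyggb'):
     ε  j  s  k  s  y  g  g  b
  ε  0  1  2  3  4  5  6  7  8
  j  1  0  1  2  3  4  5  6  7
  z  2  1  1  2  3  4  5  6  7
  s  3  2  1  2  2  3  4  5  6
  s  4  3  2  2  2  3  4  5  6
  g  5  4  3  3  3  3  3  4  5
  c  6  5  4  4  4  4  4  4  5
  b  7  6  5  5  5  5  5  5  4
The bottom-right entry gives D[7][8] = 4, so no sequence of fewer than 4 edits works. Backtracking through the table gives one optimal edit sequence (4 edits):
  jzssgcb → jszssgcb (ins s @2)
  jszssgcb → jskssgcb (sub z→k @3)
  jskssgcb → jsksygcb (sub s→y @5)
  jsksygcb → jsksyggb (sub c→g @7)
Edit distance = 4.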